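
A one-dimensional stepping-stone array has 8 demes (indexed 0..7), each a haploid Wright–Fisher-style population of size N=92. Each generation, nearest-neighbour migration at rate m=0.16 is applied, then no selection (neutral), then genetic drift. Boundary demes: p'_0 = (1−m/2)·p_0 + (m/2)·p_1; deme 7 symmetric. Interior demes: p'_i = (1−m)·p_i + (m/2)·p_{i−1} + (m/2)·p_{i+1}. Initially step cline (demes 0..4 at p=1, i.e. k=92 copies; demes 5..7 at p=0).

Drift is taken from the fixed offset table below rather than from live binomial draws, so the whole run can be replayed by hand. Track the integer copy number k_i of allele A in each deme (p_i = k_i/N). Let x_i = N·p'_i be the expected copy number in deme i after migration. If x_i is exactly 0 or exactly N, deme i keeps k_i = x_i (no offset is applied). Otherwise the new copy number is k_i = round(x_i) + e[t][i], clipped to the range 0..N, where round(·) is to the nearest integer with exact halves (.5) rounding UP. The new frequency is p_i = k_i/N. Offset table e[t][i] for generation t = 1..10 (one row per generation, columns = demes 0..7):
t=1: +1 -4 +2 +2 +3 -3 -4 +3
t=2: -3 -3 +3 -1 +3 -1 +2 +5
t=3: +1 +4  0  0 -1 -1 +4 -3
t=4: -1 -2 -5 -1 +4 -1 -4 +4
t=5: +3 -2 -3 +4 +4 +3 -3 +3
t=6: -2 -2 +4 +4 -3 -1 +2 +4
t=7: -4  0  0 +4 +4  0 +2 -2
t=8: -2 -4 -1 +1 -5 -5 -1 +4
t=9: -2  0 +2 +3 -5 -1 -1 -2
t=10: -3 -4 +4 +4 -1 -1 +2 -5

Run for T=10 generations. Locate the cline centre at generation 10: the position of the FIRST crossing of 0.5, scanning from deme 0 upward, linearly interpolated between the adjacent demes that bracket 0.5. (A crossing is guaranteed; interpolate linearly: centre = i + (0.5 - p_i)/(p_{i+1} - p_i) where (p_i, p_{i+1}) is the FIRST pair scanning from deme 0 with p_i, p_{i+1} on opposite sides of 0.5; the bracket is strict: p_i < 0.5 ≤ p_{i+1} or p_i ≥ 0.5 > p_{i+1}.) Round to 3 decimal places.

t=0: k=[92 92 92 92 92 0 0 0]
t=1: x=[92.0000 92.0000 92.0000 92.0000 84.6400 7.3600 0.0000 0.0000] k=[92 92 92 92 88 4 0 0]
t=2: x=[92.0000 92.0000 92.0000 91.6800 81.6000 10.4000 0.3200 0.0000] k=[92 92 92 91 85 9 2 0]
t=3: x=[92.0000 92.0000 91.9200 90.6000 79.4000 14.5200 2.4000 0.1600] k=[92 92 92 91 78 14 6 0]
t=4: x=[92.0000 92.0000 91.9200 90.0400 73.9200 18.4800 6.1600 0.4800] k=[92 92 87 89 78 17 2 4]
t=5: x=[92.0000 91.6000 87.5600 87.9600 74.0000 20.6800 3.3600 3.8400] k=[92 90 85 92 78 24 0 7]
t=6: x=[91.8400 89.7600 85.9600 90.3200 74.8000 26.4000 2.4800 6.4400] k=[90 88 90 92 72 25 4 10]
t=7: x=[89.8400 88.3200 90.0000 90.2400 69.8400 27.0800 6.1600 9.5200] k=[86 88 90 92 74 27 8 8]
t=8: x=[86.1600 88.0000 90.0000 90.4000 71.6800 29.2400 9.5200 8.0000] k=[84 84 89 91 67 24 9 12]
t=9: x=[84.0000 84.4000 88.7600 88.9200 65.4800 26.2400 10.4400 11.7600] k=[82 84 91 92 60 25 9 10]
t=10: x=[82.1600 84.4000 90.5200 89.3600 59.7600 26.5200 10.3600 9.9200] k=[79 80 92 92 59 26 12 5]

4.394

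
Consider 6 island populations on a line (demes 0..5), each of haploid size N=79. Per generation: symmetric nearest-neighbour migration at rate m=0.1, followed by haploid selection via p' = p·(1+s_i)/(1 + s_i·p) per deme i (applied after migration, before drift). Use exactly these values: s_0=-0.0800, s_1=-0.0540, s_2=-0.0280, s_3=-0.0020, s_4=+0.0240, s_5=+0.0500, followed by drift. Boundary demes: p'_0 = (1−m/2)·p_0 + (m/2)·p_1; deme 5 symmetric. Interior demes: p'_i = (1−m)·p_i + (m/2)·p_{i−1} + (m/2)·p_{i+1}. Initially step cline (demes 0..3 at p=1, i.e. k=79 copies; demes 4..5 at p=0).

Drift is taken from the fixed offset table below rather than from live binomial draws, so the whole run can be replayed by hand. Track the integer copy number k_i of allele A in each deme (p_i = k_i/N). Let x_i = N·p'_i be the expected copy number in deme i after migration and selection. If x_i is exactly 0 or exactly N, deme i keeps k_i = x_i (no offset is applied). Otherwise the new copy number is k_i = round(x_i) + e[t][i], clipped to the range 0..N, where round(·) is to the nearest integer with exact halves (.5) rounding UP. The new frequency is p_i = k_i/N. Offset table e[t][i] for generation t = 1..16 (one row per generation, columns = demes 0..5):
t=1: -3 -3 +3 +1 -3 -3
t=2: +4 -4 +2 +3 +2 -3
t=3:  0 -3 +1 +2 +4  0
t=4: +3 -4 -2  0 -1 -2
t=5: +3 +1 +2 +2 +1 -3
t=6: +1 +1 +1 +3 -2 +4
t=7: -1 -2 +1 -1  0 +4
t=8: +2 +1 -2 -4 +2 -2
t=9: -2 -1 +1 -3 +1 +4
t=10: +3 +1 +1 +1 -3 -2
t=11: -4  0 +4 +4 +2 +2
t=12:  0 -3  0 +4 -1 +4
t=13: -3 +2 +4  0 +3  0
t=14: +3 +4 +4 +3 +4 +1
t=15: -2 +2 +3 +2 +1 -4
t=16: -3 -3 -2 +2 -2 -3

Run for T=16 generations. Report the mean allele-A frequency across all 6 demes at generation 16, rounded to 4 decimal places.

0.7658

t=0: k=[79 79 79 79 0 0]
t=1: x=[79.0000 79.0000 79.0000 75.0425 4.0400 0.0000] k=[79 79 79 76 1 0]
t=2: x=[79.0000 79.0000 78.8457 72.3879 4.8059 0.0525] k=[79 79 79 75 7 0]
t=3: x=[79.0000 79.0000 78.7943 71.7869 10.2599 0.3674] k=[79 79 79 74 14 0]
t=4: x=[79.0000 79.0000 78.7428 71.2360 16.6090 0.7347] k=[79 79 77 71 16 0]
t=5: x=[79.0000 78.8943 76.7384 68.5318 18.2811 0.8396] k=[79 79 79 71 19 0]
t=6: x=[79.0000 79.0000 78.5885 68.7822 21.0138 0.9969] k=[79 79 79 72 19 5]
t=7: x=[79.0000 79.0000 78.6400 69.6836 21.3171 5.9635] k=[79 79 79 69 21 10]
t=8: x=[79.0000 79.0000 78.4857 67.0798 23.2371 11.0040] k=[79 79 76 63 25 9]
t=9: x=[79.0000 78.8415 75.4038 61.7230 26.5162 10.2266] k=[79 78 76 59 28 14]
t=10: x=[78.9457 77.8909 75.1472 58.2694 29.2857 15.2927] k=[79 79 76 59 26 13]
t=11: x=[79.0000 78.8415 75.1985 58.1693 27.4231 14.2097] k=[79 79 79 62 29 16]
t=12: x=[79.0000 79.0000 78.1258 61.1724 30.4425 17.3002] k=[79 79 78 65 29 21]
t=13: x=[79.0000 78.9471 77.3549 63.8255 30.8447 22.1697] k=[79 79 79 64 34 22]
t=14: x=[79.0000 79.0000 78.2286 63.2247 35.3627 23.3954] k=[79 79 79 66 39 24]
t=15: x=[79.0000 79.0000 78.3314 65.2773 40.0684 25.5867] k=[79 79 79 67 41 22]
t=16: x=[79.0000 79.0000 78.3829 66.2786 41.8171 23.7525] k=[79 79 76 68 40 21]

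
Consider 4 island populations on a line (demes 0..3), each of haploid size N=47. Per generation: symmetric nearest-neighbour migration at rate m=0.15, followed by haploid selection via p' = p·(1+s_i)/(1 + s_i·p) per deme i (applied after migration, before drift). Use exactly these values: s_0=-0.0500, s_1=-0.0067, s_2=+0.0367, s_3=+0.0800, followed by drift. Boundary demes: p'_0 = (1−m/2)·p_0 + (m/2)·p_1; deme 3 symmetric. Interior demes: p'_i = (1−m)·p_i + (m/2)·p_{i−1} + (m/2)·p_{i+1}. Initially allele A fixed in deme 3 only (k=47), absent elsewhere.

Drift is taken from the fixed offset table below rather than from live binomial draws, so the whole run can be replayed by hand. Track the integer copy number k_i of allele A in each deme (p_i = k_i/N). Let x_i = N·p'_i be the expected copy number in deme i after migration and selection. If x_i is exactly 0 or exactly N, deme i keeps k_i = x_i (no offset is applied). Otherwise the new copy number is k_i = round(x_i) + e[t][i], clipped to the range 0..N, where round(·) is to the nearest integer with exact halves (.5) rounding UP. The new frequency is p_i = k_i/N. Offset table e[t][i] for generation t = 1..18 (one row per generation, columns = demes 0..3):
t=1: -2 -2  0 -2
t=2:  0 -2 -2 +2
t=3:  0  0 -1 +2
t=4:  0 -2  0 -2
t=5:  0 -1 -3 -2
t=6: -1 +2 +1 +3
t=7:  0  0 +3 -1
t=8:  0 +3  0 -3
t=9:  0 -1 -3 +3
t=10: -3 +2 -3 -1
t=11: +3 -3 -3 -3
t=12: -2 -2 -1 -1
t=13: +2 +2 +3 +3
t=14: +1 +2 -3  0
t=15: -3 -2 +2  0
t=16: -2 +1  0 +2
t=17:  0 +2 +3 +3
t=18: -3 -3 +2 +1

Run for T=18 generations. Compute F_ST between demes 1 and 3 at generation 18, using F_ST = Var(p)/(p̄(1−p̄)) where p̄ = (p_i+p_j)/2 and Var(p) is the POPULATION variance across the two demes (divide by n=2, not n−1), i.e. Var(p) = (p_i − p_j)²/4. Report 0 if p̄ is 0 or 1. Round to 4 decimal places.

t=0: k=[0 0 0 47]
t=1: x=[0.0000 0.0000 3.6443 43.7179] k=[0 0 4 42]
t=2: x=[0.0000 0.2980 6.7558 39.6404] k=[0 0 5 42]
t=3: x=[0.0000 0.3725 7.6275 39.7116] k=[0 0 7 42]
t=4: x=[0.0000 0.5215 9.3674 39.8539] k=[0 0 9 38]
t=5: x=[0.0000 0.6705 10.7968 36.4673] k=[0 0 8 34]
t=6: x=[0.0000 0.5960 9.6229 32.8234] k=[0 3 11 36]
t=7: x=[0.2138 3.3540 12.6047 34.8318] k=[0 3 16 34]
t=8: x=[0.2138 3.7269 16.7616 33.4055] k=[0 7 17 30]
t=9: x=[0.4990 7.1840 17.6202 29.8712] k=[0 6 15 33]
t=10: x=[0.4277 6.1888 16.0538 32.4347] k=[0 8 13 31]
t=11: x=[0.5704 7.7315 14.3315 30.4836] k=[4 5 11 27]
t=12: x=[3.8881 5.3431 12.0705 26.6918] k=[2 3 11 26]
t=13: x=[1.9756 3.5031 11.8414 25.7737] k=[4 6 15 29]
t=14: x=[3.9600 6.4873 15.7502 28.8151] k=[5 8 13 29]
t=15: x=[4.9915 8.1048 14.1793 28.6675] k=[2 6 16 29]
t=16: x=[2.1904 6.4127 16.6100 28.8889] k=[0 7 17 31]
t=17: x=[0.4990 7.1840 17.6959 30.7770] k=[0 9 21 34]
t=18: x=[0.6417 9.1753 21.4947 33.7688] k=[0 6 23 35]

0.3870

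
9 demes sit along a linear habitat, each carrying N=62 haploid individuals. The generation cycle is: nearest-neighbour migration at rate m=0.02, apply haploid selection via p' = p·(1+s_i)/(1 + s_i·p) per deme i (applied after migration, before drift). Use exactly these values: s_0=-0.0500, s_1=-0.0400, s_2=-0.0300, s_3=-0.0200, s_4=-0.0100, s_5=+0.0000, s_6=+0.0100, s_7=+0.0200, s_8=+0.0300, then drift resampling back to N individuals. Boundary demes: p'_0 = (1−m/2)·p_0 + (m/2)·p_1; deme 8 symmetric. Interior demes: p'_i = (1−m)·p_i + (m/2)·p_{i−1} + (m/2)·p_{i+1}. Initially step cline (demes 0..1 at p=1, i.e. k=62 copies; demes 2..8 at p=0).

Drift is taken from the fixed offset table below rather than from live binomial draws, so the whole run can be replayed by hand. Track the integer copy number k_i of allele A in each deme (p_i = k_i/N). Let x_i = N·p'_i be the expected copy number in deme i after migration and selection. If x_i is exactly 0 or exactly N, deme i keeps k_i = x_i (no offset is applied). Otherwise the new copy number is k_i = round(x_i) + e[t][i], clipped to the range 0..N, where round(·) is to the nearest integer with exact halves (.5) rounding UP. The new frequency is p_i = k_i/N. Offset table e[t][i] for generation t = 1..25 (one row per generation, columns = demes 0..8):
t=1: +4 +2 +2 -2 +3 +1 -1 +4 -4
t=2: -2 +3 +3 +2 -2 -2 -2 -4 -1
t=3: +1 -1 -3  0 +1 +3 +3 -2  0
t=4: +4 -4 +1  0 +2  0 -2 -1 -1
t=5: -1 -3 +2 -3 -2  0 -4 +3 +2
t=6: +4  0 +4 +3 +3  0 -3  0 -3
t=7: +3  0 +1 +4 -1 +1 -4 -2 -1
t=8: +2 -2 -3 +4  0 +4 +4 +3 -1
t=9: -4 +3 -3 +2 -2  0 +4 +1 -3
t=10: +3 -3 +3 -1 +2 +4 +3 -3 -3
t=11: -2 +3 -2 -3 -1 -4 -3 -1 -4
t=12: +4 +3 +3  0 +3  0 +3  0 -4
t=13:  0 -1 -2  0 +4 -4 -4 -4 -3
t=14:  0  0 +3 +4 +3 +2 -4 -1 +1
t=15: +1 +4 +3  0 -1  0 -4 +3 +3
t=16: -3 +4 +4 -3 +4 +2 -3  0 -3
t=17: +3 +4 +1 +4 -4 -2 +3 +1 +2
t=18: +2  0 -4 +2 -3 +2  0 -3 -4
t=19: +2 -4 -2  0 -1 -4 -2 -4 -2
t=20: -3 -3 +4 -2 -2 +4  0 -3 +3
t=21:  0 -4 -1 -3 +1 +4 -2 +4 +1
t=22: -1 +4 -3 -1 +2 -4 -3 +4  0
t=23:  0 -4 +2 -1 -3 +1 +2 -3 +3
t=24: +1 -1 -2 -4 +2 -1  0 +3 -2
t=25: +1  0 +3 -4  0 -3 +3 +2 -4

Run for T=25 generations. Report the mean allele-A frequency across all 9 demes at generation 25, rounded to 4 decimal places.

t=0: k=[62 62 0 0 0 0 0 0 0]
t=1: x=[62.0000 61.3544 0.6016 0.0000 0.0000 0.0000 0.0000 0.0000 0.0000] k=[62 62 3 0 0 0 0 0 0]
t=2: x=[62.0000 61.3857 3.4592 0.0294 0.0000 0.0000 0.0000 0.0000 0.0000] k=[62 62 6 2 0 0 0 0 0]
t=3: x=[62.0000 61.4169 6.3444 1.9809 0.0198 0.0000 0.0000 0.0000 0.0000] k=[62 60 3 2 1 0 0 0 0]
t=4: x=[61.9789 59.3483 3.4592 1.9613 0.9902 0.0100 0.0000 0.0000 0.0000] k=[62 55 4 2 3 0 0 0 0]
t=5: x=[61.9263 54.2886 4.3648 1.9907 2.9318 0.0300 0.0000 0.0000 0.0000] k=[61 51 6 0 1 0 0 0 0]
t=6: x=[60.8432 50.2666 6.2175 0.0686 0.9704 0.0100 0.0000 0.0000 0.0000] k=[62 50 10 3 4 0 0 0 0]
t=7: x=[61.8737 49.3130 10.0704 3.0214 3.9130 0.0400 0.0000 0.0000 0.0000] k=[62 49 11 7 3 1 0 0 0]
t=8: x=[61.8632 48.3197 11.0605 6.8755 2.9913 1.0100 0.0101 0.0000 0.0000] k=[62 46 8 11 3 5 4 0 0]
t=9: x=[61.8316 45.2864 8.1910 10.7098 3.0705 4.9700 4.0071 0.0408 0.0000] k=[58 48 5 13 1 5 8 1 0]
t=10: x=[57.6992 47.2153 5.3590 12.5960 1.1486 4.9900 7.9688 1.0808 0.0103] k=[61 44 8 12 3 9 11 0 0]
t=11: x=[60.7696 43.2809 8.1813 11.6773 3.1201 8.9600 10.9595 0.1122 0.0000] k=[59 46 6 9 2 5 8 0 0]
t=12: x=[58.7140 45.2354 6.2566 8.7471 2.0797 5.0000 7.9588 0.0816 0.0000] k=[62 48 9 9 5 5 11 0 0]
t=13: x=[61.8526 47.2971 9.1499 8.8063 4.9937 5.0600 10.9192 0.1122 0.0000] k=[62 46 7 9 9 1 7 0 0]
t=14: x=[61.8316 45.2762 7.2136 8.8260 8.8435 1.1400 6.9310 0.0714 0.0000] k=[62 45 10 13 12 3 3 0 0]
t=15: x=[61.8211 44.3084 10.1194 12.7541 11.8235 3.0900 2.9983 0.0306 0.0000] k=[62 48 13 13 11 3 0 3 0]
t=16: x=[61.8526 47.3379 13.0337 12.7739 10.8497 3.0500 0.0606 2.9960 0.0309] k=[59 51 17 10 15 5 0 3 0]
t=17: x=[58.7663 50.3589 16.8931 9.9501 14.7368 5.0500 0.0808 2.9960 0.0309] k=[62 54 18 14 11 3 3 4 2]
t=18: x=[61.9158 53.4227 17.9293 13.7921 10.8597 3.0800 3.0386 4.0442 2.0786] k=[62 53 14 16 8 5 3 1 0]
t=19: x=[61.9053 52.3727 14.0758 15.6623 7.9799 5.0100 3.0285 1.0299 0.0103] k=[62 48 12 16 7 1 1 0 0]
t=20: x=[61.8526 47.3277 12.1006 15.6326 6.9676 1.0600 0.9997 0.0102 0.0000] k=[59 44 16 14 5 5 1 0 0]
t=21: x=[58.6931 43.3419 15.8973 13.7130 5.0432 4.9600 1.0401 0.0102 0.0000] k=[59 39 15 11 6 9 0 4 0]
t=22: x=[58.6407 38.3659 14.8532 10.8085 6.0251 8.8800 0.1313 3.9934 0.0412] k=[58 42 12 10 8 5 0 8 0]
t=23: x=[57.6365 41.3010 11.9828 9.8317 7.9203 4.9800 0.1313 7.9766 0.0824] k=[58 37 14 9 5 6 2 5 3]
t=24: x=[57.5842 36.3685 13.8496 8.8555 5.0036 5.9500 2.0900 5.0410 3.1061] k=[59 35 12 5 7 5 2 8 1]
t=25: x=[58.5988 34.3863 11.8650 4.9964 6.8981 4.9900 2.1102 8.0071 1.1015] k=[60 34 15 1 7 2 5 10 0]

0.2401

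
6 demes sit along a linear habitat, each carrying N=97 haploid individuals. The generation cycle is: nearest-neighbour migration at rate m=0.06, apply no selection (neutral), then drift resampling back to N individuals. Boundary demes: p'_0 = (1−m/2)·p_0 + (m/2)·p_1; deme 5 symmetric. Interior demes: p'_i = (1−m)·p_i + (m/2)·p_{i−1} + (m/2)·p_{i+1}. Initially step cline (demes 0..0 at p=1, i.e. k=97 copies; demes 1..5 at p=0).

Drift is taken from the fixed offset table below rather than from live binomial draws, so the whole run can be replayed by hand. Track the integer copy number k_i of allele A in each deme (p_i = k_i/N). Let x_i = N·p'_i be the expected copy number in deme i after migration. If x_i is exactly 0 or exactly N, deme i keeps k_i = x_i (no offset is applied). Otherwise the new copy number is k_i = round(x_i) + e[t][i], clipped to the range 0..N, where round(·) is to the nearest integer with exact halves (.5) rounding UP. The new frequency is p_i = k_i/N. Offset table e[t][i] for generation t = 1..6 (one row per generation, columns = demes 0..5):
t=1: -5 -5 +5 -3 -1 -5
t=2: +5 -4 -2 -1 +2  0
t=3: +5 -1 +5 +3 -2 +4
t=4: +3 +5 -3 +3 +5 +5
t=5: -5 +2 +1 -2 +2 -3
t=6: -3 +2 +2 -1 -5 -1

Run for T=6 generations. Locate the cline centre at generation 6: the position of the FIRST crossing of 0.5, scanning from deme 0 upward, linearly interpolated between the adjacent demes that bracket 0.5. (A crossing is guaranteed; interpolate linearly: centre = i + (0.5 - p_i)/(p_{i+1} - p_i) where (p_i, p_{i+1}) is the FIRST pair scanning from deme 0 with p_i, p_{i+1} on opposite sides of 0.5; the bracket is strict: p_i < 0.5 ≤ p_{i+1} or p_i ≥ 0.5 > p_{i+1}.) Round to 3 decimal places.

t=0: k=[97 0 0 0 0 0]
t=1: x=[94.0900 2.9100 0.0000 0.0000 0.0000 0.0000] k=[89 0 0 0 0 0]
t=2: x=[86.3300 2.6700 0.0000 0.0000 0.0000 0.0000] k=[91 0 0 0 0 0]
t=3: x=[88.2700 2.7300 0.0000 0.0000 0.0000 0.0000] k=[93 2 0 0 0 0]
t=4: x=[90.2700 4.6700 0.0600 0.0000 0.0000 0.0000] k=[93 10 0 0 0 0]
t=5: x=[90.5100 12.1900 0.3000 0.0000 0.0000 0.0000] k=[86 14 1 0 0 0]
t=6: x=[83.8400 15.7700 1.3600 0.0300 0.0000 0.0000] k=[81 18 3 0 0 0]

0.516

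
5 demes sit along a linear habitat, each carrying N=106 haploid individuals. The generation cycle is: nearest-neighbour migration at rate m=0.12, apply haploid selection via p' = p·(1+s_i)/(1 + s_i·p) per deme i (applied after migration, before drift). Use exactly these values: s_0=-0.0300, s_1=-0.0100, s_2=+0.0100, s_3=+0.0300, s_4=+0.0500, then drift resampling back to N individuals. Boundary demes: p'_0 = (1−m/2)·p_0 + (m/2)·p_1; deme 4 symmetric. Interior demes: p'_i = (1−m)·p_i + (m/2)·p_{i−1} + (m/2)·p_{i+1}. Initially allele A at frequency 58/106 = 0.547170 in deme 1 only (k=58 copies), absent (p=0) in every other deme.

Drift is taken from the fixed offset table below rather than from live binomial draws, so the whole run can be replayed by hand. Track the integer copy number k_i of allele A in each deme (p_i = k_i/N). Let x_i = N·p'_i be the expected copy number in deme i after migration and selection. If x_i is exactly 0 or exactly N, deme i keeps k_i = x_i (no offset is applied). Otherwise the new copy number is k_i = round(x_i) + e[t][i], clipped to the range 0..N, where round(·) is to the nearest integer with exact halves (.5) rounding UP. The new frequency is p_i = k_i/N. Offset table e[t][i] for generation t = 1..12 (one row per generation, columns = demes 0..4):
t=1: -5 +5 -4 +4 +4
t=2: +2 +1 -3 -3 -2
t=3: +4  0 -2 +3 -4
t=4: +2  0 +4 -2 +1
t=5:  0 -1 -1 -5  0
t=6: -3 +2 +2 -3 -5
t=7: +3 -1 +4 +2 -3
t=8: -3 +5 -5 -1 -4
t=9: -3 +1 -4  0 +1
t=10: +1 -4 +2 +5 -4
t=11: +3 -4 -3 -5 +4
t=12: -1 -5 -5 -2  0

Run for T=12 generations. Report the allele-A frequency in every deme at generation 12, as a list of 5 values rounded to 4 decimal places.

[0.1604, 0.1226, 0.0377, 0.0189, 0.0472]

t=0: k=[0 58 0 0 0]
t=1: x=[3.3789 50.7741 3.5136 0.0000 0.0000] k=[0 56 0 0 0]
t=2: x=[3.2623 49.0151 3.3925 0.0000 0.0000] k=[5 50 0 0 0]
t=3: x=[7.4853 44.0411 3.0291 0.0000 0.0000] k=[11 44 1 0 0]
t=4: x=[12.6370 39.1914 3.5540 0.0618 0.0000] k=[15 39 8 0 0]
t=5: x=[16.0213 35.4624 9.4654 0.4943 0.0000] k=[16 34 8 0 0]
t=6: x=[16.6481 31.1385 9.1630 0.4943 0.0000] k=[14 33 11 0 0]
t=7: x=[14.7490 30.3220 11.7637 0.6797 0.0000] k=[18 29 16 3 0]
t=8: x=[18.1963 27.3555 16.1356 3.7042 0.1890] k=[15 32 11 3 0]
t=9: x=[15.6102 29.5055 11.8846 3.3958 0.1890] k=[13 31 8 3 1]
t=10: x=[13.7122 28.3309 9.1630 3.2725 1.1754] k=[15 24 11 8 0]
t=11: x=[15.1404 22.5013 11.7032 7.9138 0.5039] k=[18 19 9 3 5]
t=12: x=[17.6082 18.1881 9.3243 3.5809 5.1122] k=[17 13 4 2 5]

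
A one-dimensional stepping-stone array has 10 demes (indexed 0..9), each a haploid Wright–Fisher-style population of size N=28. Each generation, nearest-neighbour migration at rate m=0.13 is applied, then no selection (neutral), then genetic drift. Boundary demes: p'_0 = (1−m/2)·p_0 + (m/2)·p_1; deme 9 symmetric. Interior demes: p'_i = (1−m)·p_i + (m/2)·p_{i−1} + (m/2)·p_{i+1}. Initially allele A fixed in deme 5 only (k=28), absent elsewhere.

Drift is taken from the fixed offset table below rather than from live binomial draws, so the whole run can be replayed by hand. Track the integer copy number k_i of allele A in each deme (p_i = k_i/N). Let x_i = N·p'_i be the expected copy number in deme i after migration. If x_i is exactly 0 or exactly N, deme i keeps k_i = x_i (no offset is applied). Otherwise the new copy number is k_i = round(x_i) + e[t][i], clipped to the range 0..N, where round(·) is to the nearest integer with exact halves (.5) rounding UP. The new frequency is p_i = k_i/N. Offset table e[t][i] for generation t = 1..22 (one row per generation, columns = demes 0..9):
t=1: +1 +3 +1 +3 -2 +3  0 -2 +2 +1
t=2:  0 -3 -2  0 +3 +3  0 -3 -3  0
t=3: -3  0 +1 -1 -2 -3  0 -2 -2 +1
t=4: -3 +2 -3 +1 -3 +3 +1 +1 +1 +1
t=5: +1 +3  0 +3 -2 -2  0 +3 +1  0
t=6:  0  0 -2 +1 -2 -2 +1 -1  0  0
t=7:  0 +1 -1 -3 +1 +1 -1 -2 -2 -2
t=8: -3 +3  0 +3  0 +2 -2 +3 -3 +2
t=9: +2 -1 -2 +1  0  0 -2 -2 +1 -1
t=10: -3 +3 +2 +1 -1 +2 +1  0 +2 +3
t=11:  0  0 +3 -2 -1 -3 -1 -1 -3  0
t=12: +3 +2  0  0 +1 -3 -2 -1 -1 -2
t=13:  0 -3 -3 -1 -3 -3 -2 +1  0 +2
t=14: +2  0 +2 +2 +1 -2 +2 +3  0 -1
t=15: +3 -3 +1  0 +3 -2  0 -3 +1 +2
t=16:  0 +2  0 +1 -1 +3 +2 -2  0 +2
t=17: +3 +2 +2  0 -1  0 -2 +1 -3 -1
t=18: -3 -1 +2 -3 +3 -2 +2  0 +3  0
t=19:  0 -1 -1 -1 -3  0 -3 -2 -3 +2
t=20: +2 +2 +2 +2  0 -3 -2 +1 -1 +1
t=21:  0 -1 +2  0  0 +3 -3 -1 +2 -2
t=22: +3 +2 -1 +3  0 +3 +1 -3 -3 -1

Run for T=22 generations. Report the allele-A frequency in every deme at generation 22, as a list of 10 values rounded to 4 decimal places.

t=0: k=[0 0 0 0 0 28 0 0 0 0]
t=1: x=[0.0000 0.0000 0.0000 0.0000 1.8200 24.3600 1.8200 0.0000 0.0000 0.0000] k=[0 0 0 0 0 27 2 0 0 0]
t=2: x=[0.0000 0.0000 0.0000 0.0000 1.7550 23.6200 3.4950 0.1300 0.0000 0.0000] k=[0 0 0 0 5 27 3 0 0 0]
t=3: x=[0.0000 0.0000 0.0000 0.3250 6.1050 24.0100 4.3650 0.1950 0.0000 0.0000] k=[0 0 0 0 4 21 4 0 0 0]
t=4: x=[0.0000 0.0000 0.0000 0.2600 4.8450 18.7900 4.8450 0.2600 0.0000 0.0000] k=[0 0 0 1 2 22 6 1 0 0]
t=5: x=[0.0000 0.0000 0.0650 1.0000 3.2350 19.6600 6.7150 1.2600 0.0650 0.0000] k=[0 0 0 4 1 18 7 4 1 0]
t=6: x=[0.0000 0.0000 0.2600 3.5450 2.3000 16.1800 7.5200 4.0000 1.1300 0.0650] k=[0 0 0 5 0 14 9 3 1 0]
t=7: x=[0.0000 0.0000 0.3250 4.3500 1.2350 12.7650 8.9350 3.2600 1.0650 0.0650] k=[0 0 0 1 2 14 8 1 0 0]
t=8: x=[0.0000 0.0000 0.0650 1.0000 2.7150 12.8300 7.9350 1.3900 0.0650 0.0000] k=[0 0 0 4 3 15 6 4 0 0]
t=9: x=[0.0000 0.0000 0.2600 3.6750 3.8450 13.6350 6.4550 3.8700 0.2600 0.0000] k=[0 0 0 5 4 14 4 2 1 0]
t=10: x=[0.0000 0.0000 0.3250 4.6100 4.7150 12.7000 4.5200 2.0650 1.0000 0.0650] k=[0 0 2 6 4 15 6 2 3 3]
t=11: x=[0.0000 0.1300 2.1300 5.6100 4.8450 13.7000 6.3250 2.3250 2.9350 3.0000] k=[0 0 5 4 4 11 5 1 0 3]
t=12: x=[0.0000 0.3250 4.6100 4.0650 4.4550 10.1550 5.1300 1.1950 0.2600 2.8050] k=[0 2 5 4 5 7 3 0 0 1]
t=13: x=[0.1300 2.0650 4.7400 4.1300 5.0650 6.6100 3.0650 0.1950 0.0650 0.9350] k=[0 0 2 3 2 4 1 1 0 3]
t=14: x=[0.0000 0.1300 1.9350 2.8700 2.1950 3.6750 1.1950 0.9350 0.2600 2.8050] k=[0 0 4 5 3 2 3 4 0 2]
t=15: x=[0.0000 0.2600 3.8050 4.8050 3.0650 2.1300 3.0000 3.6750 0.3900 1.8700] k=[0 0 5 5 6 0 3 1 1 4]
t=16: x=[0.0000 0.3250 4.6750 5.0650 5.5450 0.5850 2.6750 1.1300 1.1950 3.8050] k=[0 2 5 6 5 4 5 0 1 6]
t=17: x=[0.1300 2.0650 4.8700 5.8700 5.0000 4.1300 4.6100 0.3900 1.2600 5.6750] k=[3 4 7 6 4 4 3 1 0 5]
t=18: x=[3.0650 4.1300 6.7400 5.9350 4.1300 3.9350 2.9350 1.0650 0.3900 4.6750] k=[0 3 9 3 7 2 5 1 3 5]
t=19: x=[0.1950 3.1950 8.2200 3.6500 6.4150 2.5200 4.5450 1.3900 3.0000 4.8700] k=[0 2 7 3 3 3 2 0 0 7]
t=20: x=[0.1300 2.1950 6.4150 3.2600 3.0000 2.9350 1.9350 0.1300 0.4550 6.5450] k=[2 4 8 5 3 0 0 1 0 8]
t=21: x=[2.1300 4.1300 7.5450 5.0650 2.9350 0.1950 0.0650 0.8700 0.5850 7.4800] k=[2 3 10 5 3 3 0 0 3 5]
t=22: x=[2.0650 3.3900 9.2200 5.1950 3.1300 2.8050 0.1950 0.1950 2.9350 4.8700] k=[5 5 8 8 3 6 1 0 0 4]

[0.1786, 0.1786, 0.2857, 0.2857, 0.1071, 0.2143, 0.0357, 0.0000, 0.0000, 0.1429]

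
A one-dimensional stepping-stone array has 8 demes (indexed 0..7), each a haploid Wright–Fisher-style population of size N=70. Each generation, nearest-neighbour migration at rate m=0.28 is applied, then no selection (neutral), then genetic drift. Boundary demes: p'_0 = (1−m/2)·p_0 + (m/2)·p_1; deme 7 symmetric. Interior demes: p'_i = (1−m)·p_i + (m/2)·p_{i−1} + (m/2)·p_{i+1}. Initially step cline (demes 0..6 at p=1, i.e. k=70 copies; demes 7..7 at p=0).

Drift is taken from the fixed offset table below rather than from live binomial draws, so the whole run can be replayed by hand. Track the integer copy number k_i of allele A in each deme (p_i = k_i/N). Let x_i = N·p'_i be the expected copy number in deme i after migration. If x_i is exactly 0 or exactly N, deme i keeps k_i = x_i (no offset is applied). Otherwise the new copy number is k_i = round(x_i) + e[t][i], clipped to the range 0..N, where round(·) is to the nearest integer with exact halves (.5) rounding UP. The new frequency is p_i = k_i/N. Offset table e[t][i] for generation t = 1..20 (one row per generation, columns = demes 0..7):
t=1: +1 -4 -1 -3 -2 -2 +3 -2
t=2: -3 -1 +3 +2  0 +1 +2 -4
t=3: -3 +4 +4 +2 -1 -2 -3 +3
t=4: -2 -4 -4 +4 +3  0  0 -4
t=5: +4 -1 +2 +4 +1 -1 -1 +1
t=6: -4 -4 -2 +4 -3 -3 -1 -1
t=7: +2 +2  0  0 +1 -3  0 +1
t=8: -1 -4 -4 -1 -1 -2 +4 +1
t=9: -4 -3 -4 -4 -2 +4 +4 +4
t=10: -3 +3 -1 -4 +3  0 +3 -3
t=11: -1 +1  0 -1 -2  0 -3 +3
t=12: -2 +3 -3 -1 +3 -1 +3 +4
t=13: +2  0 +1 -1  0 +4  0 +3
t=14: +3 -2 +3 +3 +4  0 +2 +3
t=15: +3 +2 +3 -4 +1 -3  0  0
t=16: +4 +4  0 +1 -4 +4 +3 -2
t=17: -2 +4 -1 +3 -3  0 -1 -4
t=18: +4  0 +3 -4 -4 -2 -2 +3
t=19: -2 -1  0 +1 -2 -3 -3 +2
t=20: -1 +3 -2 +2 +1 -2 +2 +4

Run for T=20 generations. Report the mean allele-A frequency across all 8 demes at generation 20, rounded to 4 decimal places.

t=0: k=[70 70 70 70 70 70 70 0]
t=1: x=[70.0000 70.0000 70.0000 70.0000 70.0000 70.0000 60.2000 9.8000] k=[70 70 70 70 70 70 63 8]
t=2: x=[70.0000 70.0000 70.0000 70.0000 70.0000 69.0200 56.2800 15.7000] k=[70 70 70 70 70 70 58 12]
t=3: x=[70.0000 70.0000 70.0000 70.0000 70.0000 68.3200 53.2400 18.4400] k=[70 70 70 70 70 66 50 21]
t=4: x=[70.0000 70.0000 70.0000 70.0000 69.4400 64.3200 48.1800 25.0600] k=[70 70 70 70 70 64 48 21]
t=5: x=[70.0000 70.0000 70.0000 70.0000 69.1600 62.6000 46.4600 24.7800] k=[70 70 70 70 70 62 45 26]
t=6: x=[70.0000 70.0000 70.0000 70.0000 68.8800 60.7400 44.7200 28.6600] k=[70 70 70 70 66 58 44 28]
t=7: x=[70.0000 70.0000 70.0000 69.4400 65.4400 57.1600 43.7200 30.2400] k=[70 70 70 69 66 54 44 31]
t=8: x=[70.0000 70.0000 69.8600 68.7200 64.7400 54.2800 43.5800 32.8200] k=[70 70 66 68 64 52 48 34]
t=9: x=[70.0000 69.4400 66.8400 67.1600 62.8800 53.1200 46.6000 35.9600] k=[70 66 63 63 61 57 51 40]
t=10: x=[69.4400 66.1400 63.4200 62.7200 60.7200 56.7200 50.3000 41.5400] k=[66 69 62 59 64 57 53 39]
t=11: x=[66.4200 67.6000 62.5600 60.1200 62.3200 57.4200 51.6000 40.9600] k=[65 69 63 59 60 57 49 44]
t=12: x=[65.5600 67.6000 63.2800 59.7000 59.4400 56.3000 49.4200 44.7000] k=[64 70 60 59 62 55 52 49]
t=13: x=[64.8400 67.7600 61.2600 59.5600 60.6000 55.5600 52.0000 49.4200] k=[67 68 62 59 61 60 52 52]
t=14: x=[67.1400 67.0200 62.4200 59.7000 60.5800 59.0200 53.1200 52.0000] k=[70 65 65 63 65 59 55 55]
t=15: x=[69.3000 65.7000 64.7200 63.5600 63.8800 59.2800 55.5600 55.0000] k=[70 68 68 60 65 56 56 55]
t=16: x=[69.7200 68.2800 66.8800 61.8200 63.0400 57.2600 55.8600 55.1400] k=[70 70 67 63 59 61 59 53]
t=17: x=[70.0000 69.5800 66.8600 63.0000 59.8400 60.4400 58.4400 53.8400] k=[70 70 66 66 57 60 57 50]
t=18: x=[70.0000 69.4400 66.5600 64.7400 58.6800 59.1600 56.4400 50.9800] k=[70 69 70 61 55 57 54 54]
t=19: x=[69.8600 69.2800 68.6000 61.4200 56.1200 56.3000 54.4200 54.0000] k=[68 68 69 62 54 53 51 56]
t=20: x=[68.0000 68.1400 67.8800 61.8600 54.9800 52.8600 51.9800 55.3000] k=[67 70 66 64 56 51 54 59]

0.8696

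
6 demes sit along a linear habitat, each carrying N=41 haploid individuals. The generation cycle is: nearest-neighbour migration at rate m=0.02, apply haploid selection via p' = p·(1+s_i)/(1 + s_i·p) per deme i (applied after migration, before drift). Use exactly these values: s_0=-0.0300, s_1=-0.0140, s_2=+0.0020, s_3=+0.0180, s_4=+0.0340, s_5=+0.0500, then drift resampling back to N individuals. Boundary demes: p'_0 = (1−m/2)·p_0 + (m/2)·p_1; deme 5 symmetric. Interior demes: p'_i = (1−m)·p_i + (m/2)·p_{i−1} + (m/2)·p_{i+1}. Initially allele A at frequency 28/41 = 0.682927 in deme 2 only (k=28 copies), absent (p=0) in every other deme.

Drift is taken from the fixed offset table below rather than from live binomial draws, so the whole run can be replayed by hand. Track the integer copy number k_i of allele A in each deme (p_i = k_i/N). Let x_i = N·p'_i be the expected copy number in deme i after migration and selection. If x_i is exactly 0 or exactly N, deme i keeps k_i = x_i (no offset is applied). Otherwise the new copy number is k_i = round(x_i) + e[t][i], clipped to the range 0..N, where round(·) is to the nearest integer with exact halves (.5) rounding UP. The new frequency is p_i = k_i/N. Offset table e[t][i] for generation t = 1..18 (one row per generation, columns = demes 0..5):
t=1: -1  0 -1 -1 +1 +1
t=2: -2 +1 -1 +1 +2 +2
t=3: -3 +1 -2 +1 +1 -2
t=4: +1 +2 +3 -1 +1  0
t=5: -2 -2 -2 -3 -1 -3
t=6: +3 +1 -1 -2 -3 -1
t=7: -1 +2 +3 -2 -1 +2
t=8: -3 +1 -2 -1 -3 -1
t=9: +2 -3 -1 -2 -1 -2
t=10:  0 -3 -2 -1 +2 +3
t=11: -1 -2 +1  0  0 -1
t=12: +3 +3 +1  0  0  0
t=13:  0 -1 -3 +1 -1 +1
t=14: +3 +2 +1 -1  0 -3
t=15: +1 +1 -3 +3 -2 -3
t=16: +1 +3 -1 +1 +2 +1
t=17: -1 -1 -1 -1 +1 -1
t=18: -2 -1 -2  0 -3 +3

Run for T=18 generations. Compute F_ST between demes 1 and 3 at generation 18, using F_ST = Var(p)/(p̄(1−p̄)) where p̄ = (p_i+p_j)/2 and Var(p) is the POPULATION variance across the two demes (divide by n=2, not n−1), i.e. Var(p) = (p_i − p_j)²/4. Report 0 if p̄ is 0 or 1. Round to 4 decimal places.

0.0137

t=0: k=[0 0 28 0 0 0]
t=1: x=[0.0000 0.2761 27.4581 0.2850 0.0000 0.0000] k=[0 0 26 0 0 0]
t=2: x=[0.0000 0.2564 25.4993 0.2646 0.0000 0.0000] k=[0 1 24 1 0 0]
t=3: x=[0.0097 1.2034 23.5600 1.2413 0.0103 0.0000] k=[0 2 22 2 1 0]
t=4: x=[0.0194 2.1511 21.6204 2.2273 1.0331 0.0105] k=[1 4 25 1 2 0]
t=5: x=[0.9999 4.1274 24.5697 1.2718 2.0337 0.0210] k=[0 2 23 0 1 0]
t=6: x=[0.0194 2.1610 22.5803 0.2443 1.0125 0.0105] k=[3 3 22 0 0 0]
t=7: x=[2.9164 3.1488 21.6104 0.2239 0.0000 0.0000] k=[2 5 25 0 0 0]
t=8: x=[1.9720 5.1066 24.5697 0.2545 0.0000 0.0000] k=[0 6 23 0 0 0]
t=9: x=[0.0582 6.0371 22.6203 0.2341 0.0000 0.0000] k=[2 3 22 0 0 0]
t=10: x=[1.9526 3.1389 21.6104 0.2239 0.0000 0.0000] k=[2 0 20 0 0 0]
t=11: x=[1.9234 0.2169 19.6204 0.2036 0.0000 0.0000] k=[1 0 21 0 0 0]
t=12: x=[0.9610 0.2169 20.6005 0.2138 0.0000 0.0000] k=[4 3 22 0 0 0]
t=13: x=[3.8816 3.1587 21.6104 0.2239 0.0000 0.0000] k=[4 2 19 1 0 0]
t=14: x=[3.8719 2.1610 18.6703 1.1904 0.0103 0.0000] k=[7 4 20 0 0 0]
t=15: x=[6.7956 4.1373 19.6604 0.2036 0.0000 0.0000] k=[8 5 17 3 0 0]
t=16: x=[7.7762 5.0868 16.7598 3.1617 0.0310 0.0000] k=[9 8 16 4 2 0]
t=17: x=[8.7780 7.9988 15.8194 4.1663 2.0646 0.0210] k=[8 7 15 3 3 0]
t=18: x=[7.7959 7.0077 14.8189 3.1718 3.0634 0.0315] k=[6 6 13 3 0 3]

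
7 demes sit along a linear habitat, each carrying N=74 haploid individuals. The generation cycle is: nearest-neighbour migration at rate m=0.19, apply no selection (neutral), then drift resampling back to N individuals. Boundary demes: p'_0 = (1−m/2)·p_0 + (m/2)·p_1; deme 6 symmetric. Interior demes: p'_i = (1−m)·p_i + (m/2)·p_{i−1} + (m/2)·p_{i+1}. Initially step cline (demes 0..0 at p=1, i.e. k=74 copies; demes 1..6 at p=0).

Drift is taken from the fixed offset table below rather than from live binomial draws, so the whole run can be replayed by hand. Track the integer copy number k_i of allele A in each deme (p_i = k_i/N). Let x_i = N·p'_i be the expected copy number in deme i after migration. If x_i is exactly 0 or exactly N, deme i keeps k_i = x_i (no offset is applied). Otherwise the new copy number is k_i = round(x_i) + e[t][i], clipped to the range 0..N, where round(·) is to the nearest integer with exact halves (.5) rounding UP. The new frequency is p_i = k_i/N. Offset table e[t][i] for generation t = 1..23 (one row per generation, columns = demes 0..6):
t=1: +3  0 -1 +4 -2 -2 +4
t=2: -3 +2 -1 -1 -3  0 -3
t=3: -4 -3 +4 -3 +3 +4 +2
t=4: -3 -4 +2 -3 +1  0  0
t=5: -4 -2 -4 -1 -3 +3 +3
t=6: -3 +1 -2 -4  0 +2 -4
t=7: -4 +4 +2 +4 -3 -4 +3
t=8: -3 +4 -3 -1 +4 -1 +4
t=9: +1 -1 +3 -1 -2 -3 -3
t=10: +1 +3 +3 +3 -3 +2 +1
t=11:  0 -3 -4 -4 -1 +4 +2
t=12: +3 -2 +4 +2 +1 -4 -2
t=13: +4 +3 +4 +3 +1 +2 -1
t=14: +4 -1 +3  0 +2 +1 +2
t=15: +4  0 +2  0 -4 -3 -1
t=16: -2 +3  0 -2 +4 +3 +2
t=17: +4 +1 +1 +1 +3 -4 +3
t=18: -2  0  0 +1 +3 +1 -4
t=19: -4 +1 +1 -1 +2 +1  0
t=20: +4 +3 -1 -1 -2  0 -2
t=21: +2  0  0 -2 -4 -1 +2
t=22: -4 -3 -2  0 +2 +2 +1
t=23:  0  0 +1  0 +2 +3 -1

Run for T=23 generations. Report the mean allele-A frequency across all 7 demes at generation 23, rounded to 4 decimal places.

0.1950

t=0: k=[74 0 0 0 0 0 0]
t=1: x=[66.9700 7.0300 0.0000 0.0000 0.0000 0.0000 0.0000] k=[70 7 0 0 0 0 0]
t=2: x=[64.0150 12.3200 0.6650 0.0000 0.0000 0.0000 0.0000] k=[61 14 0 0 0 0 0]
t=3: x=[56.5350 17.1350 1.3300 0.0000 0.0000 0.0000 0.0000] k=[53 14 5 0 0 0 0]
t=4: x=[49.2950 16.8500 5.3800 0.4750 0.0000 0.0000 0.0000] k=[46 13 7 0 0 0 0]
t=5: x=[42.8650 15.5650 6.9050 0.6650 0.0000 0.0000 0.0000] k=[39 14 3 0 0 0 0]
t=6: x=[36.6250 15.3300 3.7600 0.2850 0.0000 0.0000 0.0000] k=[34 16 2 0 0 0 0]
t=7: x=[32.2900 16.3800 3.1400 0.1900 0.0000 0.0000 0.0000] k=[28 20 5 4 0 0 0]
t=8: x=[27.2400 19.3350 6.3300 3.7150 0.3800 0.0000 0.0000] k=[24 23 3 3 4 0 0]
t=9: x=[23.9050 21.1950 4.9000 3.0950 3.5250 0.3800 0.0000] k=[25 20 8 2 2 0 0]
t=10: x=[24.5250 19.3350 8.5700 2.5700 1.8100 0.1900 0.0000] k=[26 22 12 6 0 2 0]
t=11: x=[25.6200 21.4300 12.3800 6.0000 0.7600 1.6200 0.1900] k=[26 18 8 2 0 6 2]
t=12: x=[25.2400 17.8100 8.3800 2.3800 0.7600 5.0500 2.3800] k=[28 16 12 4 2 1 0]
t=13: x=[26.8600 16.7600 11.6200 4.5700 2.0950 1.0000 0.0950] k=[31 20 16 8 3 3 0]
t=14: x=[29.9550 20.6650 15.6200 8.2850 3.4750 2.7150 0.2850] k=[34 20 19 8 5 4 2]
t=15: x=[32.6700 21.2350 18.0500 8.7600 5.1900 3.9050 2.1900] k=[37 21 20 9 1 1 1]
t=16: x=[35.4800 22.4250 19.0500 9.2850 1.7600 1.0000 1.0000] k=[33 25 19 7 6 4 3]
t=17: x=[32.2400 25.1900 18.4300 8.0450 5.9050 4.0950 3.0950] k=[36 26 19 9 9 0 6]
t=18: x=[35.0500 26.2850 18.7150 9.9500 8.1450 1.4250 5.4300] k=[33 26 19 11 11 2 1]
t=19: x=[32.3350 26.0000 18.9050 11.7600 10.1450 2.7600 1.0950] k=[28 27 20 11 12 4 1]
t=20: x=[27.9050 26.4300 19.8100 11.9500 11.1450 4.4750 1.2850] k=[32 29 19 11 9 4 0]
t=21: x=[31.7150 28.3350 19.1900 11.5700 8.7150 4.0950 0.3800] k=[34 28 19 10 5 3 2]
t=22: x=[33.4300 27.7150 19.0000 10.3800 5.2850 3.0950 2.0950] k=[29 25 17 10 7 5 3]
t=23: x=[28.6200 24.6200 17.0950 10.3800 7.0950 5.0000 3.1900] k=[29 25 18 10 9 8 2]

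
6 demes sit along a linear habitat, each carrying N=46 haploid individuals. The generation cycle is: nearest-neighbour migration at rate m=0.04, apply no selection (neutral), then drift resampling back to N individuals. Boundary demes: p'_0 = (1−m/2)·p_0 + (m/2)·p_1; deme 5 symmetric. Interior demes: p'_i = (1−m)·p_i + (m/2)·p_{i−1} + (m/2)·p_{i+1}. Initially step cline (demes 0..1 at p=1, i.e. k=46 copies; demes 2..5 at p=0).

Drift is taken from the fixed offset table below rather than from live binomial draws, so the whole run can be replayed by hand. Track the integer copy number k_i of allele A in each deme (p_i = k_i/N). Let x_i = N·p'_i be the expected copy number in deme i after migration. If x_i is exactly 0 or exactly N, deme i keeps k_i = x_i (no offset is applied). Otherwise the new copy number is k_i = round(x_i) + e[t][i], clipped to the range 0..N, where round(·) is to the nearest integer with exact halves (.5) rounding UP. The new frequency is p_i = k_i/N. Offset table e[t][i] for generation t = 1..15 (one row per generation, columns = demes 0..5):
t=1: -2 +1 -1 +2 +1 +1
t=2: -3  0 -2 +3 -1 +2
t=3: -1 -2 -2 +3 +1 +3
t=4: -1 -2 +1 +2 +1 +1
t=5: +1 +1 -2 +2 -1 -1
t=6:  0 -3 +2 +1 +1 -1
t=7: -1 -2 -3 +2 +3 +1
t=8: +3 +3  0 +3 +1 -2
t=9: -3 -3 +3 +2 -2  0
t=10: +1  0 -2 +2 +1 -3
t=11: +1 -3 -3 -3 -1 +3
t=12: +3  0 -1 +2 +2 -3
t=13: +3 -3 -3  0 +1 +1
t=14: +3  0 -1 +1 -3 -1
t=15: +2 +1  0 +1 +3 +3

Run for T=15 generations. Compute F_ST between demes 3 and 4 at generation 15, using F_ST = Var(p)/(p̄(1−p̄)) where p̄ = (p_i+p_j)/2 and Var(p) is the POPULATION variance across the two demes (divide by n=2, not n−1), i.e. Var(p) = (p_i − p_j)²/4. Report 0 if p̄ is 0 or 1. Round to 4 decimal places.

0.0353

t=0: k=[46 46 0 0 0 0]
t=1: x=[46.0000 45.0800 0.9200 0.0000 0.0000 0.0000] k=[46 46 0 0 0 0]
t=2: x=[46.0000 45.0800 0.9200 0.0000 0.0000 0.0000] k=[46 45 0 0 0 0]
t=3: x=[45.9800 44.1200 0.9000 0.0000 0.0000 0.0000] k=[45 42 0 0 0 0]
t=4: x=[44.9400 41.2200 0.8400 0.0000 0.0000 0.0000] k=[44 39 2 0 0 0]
t=5: x=[43.9000 38.3600 2.7000 0.0400 0.0000 0.0000] k=[45 39 1 2 0 0]
t=6: x=[44.8800 38.3600 1.7800 1.9400 0.0400 0.0000] k=[45 35 4 3 1 0]
t=7: x=[44.8000 34.5800 4.6000 2.9800 1.0200 0.0200] k=[44 33 2 5 4 1]
t=8: x=[43.7800 32.6000 2.6800 4.9200 3.9600 1.0600] k=[46 36 3 8 5 0]
t=9: x=[45.8000 35.5400 3.7600 7.8400 4.9600 0.1000] k=[43 33 7 10 3 0]
t=10: x=[42.8000 32.6800 7.5800 9.8000 3.0800 0.0600] k=[44 33 6 12 4 0]
t=11: x=[43.7800 32.6800 6.6600 11.7200 4.0800 0.0800] k=[45 30 4 9 3 3]
t=12: x=[44.7000 29.7800 4.6200 8.7800 3.1200 3.0000] k=[46 30 4 11 5 0]
t=13: x=[45.6800 29.8000 4.6600 10.7400 5.0200 0.1000] k=[46 27 2 11 6 1]
t=14: x=[45.6200 26.8800 2.6800 10.7200 6.0000 1.1000] k=[46 27 2 12 3 0]
t=15: x=[45.6200 26.8800 2.7000 11.6200 3.1200 0.0600] k=[46 28 3 13 6 3]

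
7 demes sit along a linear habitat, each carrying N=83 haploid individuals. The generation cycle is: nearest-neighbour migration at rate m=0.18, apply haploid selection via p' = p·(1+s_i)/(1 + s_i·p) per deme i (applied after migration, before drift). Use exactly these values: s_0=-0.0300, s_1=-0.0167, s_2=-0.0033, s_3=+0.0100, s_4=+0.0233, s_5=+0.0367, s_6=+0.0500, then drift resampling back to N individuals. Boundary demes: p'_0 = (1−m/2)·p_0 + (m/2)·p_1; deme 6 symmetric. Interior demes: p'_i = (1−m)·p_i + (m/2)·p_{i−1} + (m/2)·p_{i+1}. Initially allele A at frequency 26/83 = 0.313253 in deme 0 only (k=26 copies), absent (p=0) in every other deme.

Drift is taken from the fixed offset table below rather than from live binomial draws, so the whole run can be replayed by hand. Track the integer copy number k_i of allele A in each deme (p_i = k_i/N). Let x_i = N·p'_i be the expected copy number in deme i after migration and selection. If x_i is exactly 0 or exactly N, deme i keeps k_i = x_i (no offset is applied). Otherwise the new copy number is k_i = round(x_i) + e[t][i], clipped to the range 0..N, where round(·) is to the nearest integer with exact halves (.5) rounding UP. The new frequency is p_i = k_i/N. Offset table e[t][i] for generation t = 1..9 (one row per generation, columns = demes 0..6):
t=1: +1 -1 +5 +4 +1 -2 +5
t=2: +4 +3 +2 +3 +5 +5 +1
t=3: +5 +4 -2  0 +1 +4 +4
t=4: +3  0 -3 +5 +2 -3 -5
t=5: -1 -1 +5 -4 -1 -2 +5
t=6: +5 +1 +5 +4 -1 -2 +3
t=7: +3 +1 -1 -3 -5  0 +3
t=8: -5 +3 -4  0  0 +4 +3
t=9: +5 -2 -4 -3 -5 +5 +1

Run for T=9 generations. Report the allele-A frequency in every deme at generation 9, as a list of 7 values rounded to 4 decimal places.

[0.3253, 0.1807, 0.0361, 0.0000, 0.0000, 0.0000, 0.0000]

t=0: k=[26 0 0 0 0 0 0]
t=1: x=[23.1482 2.3020 0.0000 0.0000 0.0000 0.0000 0.0000] k=[24 1 0 0 0 0 0]
t=2: x=[21.4421 2.9320 0.0897 0.0000 0.0000 0.0000 0.0000] k=[25 6 2 0 0 0 0]
t=3: x=[22.7831 7.2380 2.1730 0.1818 0.0000 0.0000 0.0000] k=[28 11 0 0 0 0 0]
t=4: x=[25.9239 11.3737 0.9868 0.0000 0.0000 0.0000 0.0000] k=[29 11 0 0 0 0 0]
t=5: x=[26.8241 11.4626 0.9868 0.0000 0.0000 0.0000 0.0000] k=[26 10 6 0 0 0 0]
t=6: x=[24.0366 10.9193 5.8021 0.5454 0.0000 0.0000 0.0000] k=[29 12 11 5 0 0 0]
t=7: x=[26.9131 13.2514 10.5196 5.1377 0.4604 0.0000 0.0000] k=[30 14 10 2 0 0 0]
t=8: x=[27.9922 14.8733 9.6119 2.5646 0.1842 0.0000 0.0000] k=[23 18 6 3 0 0 0]
t=9: x=[22.0532 17.1398 6.7894 3.0289 0.2763 0.0000 0.0000] k=[27 15 3 0 0 0 0]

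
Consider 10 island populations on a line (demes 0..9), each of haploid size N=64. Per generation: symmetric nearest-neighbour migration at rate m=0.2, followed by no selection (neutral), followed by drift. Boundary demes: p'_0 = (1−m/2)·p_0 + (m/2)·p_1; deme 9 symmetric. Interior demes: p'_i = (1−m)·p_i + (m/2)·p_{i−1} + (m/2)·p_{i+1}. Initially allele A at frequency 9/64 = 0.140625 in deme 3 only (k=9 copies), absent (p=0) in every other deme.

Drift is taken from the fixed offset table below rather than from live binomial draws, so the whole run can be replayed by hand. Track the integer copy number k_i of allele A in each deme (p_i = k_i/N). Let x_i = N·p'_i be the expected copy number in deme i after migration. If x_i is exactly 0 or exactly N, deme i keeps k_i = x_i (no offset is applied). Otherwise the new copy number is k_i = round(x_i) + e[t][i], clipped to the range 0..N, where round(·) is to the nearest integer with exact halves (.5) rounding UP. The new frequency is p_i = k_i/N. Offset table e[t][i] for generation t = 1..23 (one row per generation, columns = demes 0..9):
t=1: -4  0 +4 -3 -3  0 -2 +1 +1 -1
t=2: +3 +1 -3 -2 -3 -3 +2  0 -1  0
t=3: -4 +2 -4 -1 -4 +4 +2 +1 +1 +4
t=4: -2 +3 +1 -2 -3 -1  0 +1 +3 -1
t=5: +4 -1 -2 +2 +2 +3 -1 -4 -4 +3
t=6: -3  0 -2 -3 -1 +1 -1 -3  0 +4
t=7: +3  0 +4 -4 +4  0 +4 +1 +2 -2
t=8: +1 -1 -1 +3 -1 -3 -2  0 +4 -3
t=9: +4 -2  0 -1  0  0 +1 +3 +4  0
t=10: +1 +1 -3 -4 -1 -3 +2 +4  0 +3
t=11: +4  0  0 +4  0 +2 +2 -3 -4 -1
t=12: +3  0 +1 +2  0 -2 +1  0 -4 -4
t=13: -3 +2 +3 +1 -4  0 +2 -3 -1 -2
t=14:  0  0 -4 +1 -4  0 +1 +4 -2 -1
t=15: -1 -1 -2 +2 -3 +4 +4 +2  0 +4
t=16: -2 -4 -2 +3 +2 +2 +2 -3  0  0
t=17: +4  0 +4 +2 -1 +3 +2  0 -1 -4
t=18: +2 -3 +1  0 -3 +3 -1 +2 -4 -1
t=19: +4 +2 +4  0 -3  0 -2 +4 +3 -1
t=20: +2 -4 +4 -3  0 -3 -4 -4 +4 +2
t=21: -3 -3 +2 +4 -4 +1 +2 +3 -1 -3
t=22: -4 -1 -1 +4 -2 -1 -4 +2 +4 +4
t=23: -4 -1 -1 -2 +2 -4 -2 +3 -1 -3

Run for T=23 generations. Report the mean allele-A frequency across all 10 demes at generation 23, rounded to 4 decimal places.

t=0: k=[0 0 0 9 0 0 0 0 0 0]
t=1: x=[0.0000 0.0000 0.9000 7.2000 0.9000 0.0000 0.0000 0.0000 0.0000 0.0000] k=[0 0 5 4 0 0 0 0 0 0]
t=2: x=[0.0000 0.5000 4.4000 3.7000 0.4000 0.0000 0.0000 0.0000 0.0000 0.0000] k=[0 2 1 2 0 0 0 0 0 0]
t=3: x=[0.2000 1.7000 1.2000 1.7000 0.2000 0.0000 0.0000 0.0000 0.0000 0.0000] k=[0 4 0 1 0 0 0 0 0 0]
t=4: x=[0.4000 3.2000 0.5000 0.8000 0.1000 0.0000 0.0000 0.0000 0.0000 0.0000] k=[0 6 2 0 0 0 0 0 0 0]
t=5: x=[0.6000 5.0000 2.2000 0.2000 0.0000 0.0000 0.0000 0.0000 0.0000 0.0000] k=[5 4 0 2 0 0 0 0 0 0]
t=6: x=[4.9000 3.7000 0.6000 1.6000 0.2000 0.0000 0.0000 0.0000 0.0000 0.0000] k=[2 4 0 0 0 0 0 0 0 0]
t=7: x=[2.2000 3.4000 0.4000 0.0000 0.0000 0.0000 0.0000 0.0000 0.0000 0.0000] k=[5 3 4 0 0 0 0 0 0 0]
t=8: x=[4.8000 3.3000 3.5000 0.4000 0.0000 0.0000 0.0000 0.0000 0.0000 0.0000] k=[6 2 3 3 0 0 0 0 0 0]
t=9: x=[5.6000 2.5000 2.9000 2.7000 0.3000 0.0000 0.0000 0.0000 0.0000 0.0000] k=[10 1 3 2 0 0 0 0 0 0]
t=10: x=[9.1000 2.1000 2.7000 1.9000 0.2000 0.0000 0.0000 0.0000 0.0000 0.0000] k=[10 3 0 0 0 0 0 0 0 0]
t=11: x=[9.3000 3.4000 0.3000 0.0000 0.0000 0.0000 0.0000 0.0000 0.0000 0.0000] k=[13 3 0 0 0 0 0 0 0 0]
t=12: x=[12.0000 3.7000 0.3000 0.0000 0.0000 0.0000 0.0000 0.0000 0.0000 0.0000] k=[15 4 1 0 0 0 0 0 0 0]
t=13: x=[13.9000 4.8000 1.2000 0.1000 0.0000 0.0000 0.0000 0.0000 0.0000 0.0000] k=[11 7 4 1 0 0 0 0 0 0]
t=14: x=[10.6000 7.1000 4.0000 1.2000 0.1000 0.0000 0.0000 0.0000 0.0000 0.0000] k=[11 7 0 2 0 0 0 0 0 0]
t=15: x=[10.6000 6.7000 0.9000 1.6000 0.2000 0.0000 0.0000 0.0000 0.0000 0.0000] k=[10 6 0 4 0 0 0 0 0 0]
t=16: x=[9.6000 5.8000 1.0000 3.2000 0.4000 0.0000 0.0000 0.0000 0.0000 0.0000] k=[8 2 0 6 2 0 0 0 0 0]
t=17: x=[7.4000 2.4000 0.8000 5.0000 2.2000 0.2000 0.0000 0.0000 0.0000 0.0000] k=[11 2 5 7 1 3 0 0 0 0]
t=18: x=[10.1000 3.2000 4.9000 6.2000 1.8000 2.5000 0.3000 0.0000 0.0000 0.0000] k=[12 0 6 6 0 6 0 0 0 0]
t=19: x=[10.8000 1.8000 5.4000 5.4000 1.2000 4.8000 0.6000 0.0000 0.0000 0.0000] k=[15 4 9 5 0 5 0 0 0 0]
t=20: x=[13.9000 5.6000 8.1000 4.9000 1.0000 4.0000 0.5000 0.0000 0.0000 0.0000] k=[16 2 12 2 1 1 0 0 0 0]
t=21: x=[14.6000 4.4000 10.0000 2.9000 1.1000 0.9000 0.1000 0.0000 0.0000 0.0000] k=[12 1 12 7 0 2 2 0 0 0]
t=22: x=[10.9000 3.2000 10.4000 6.8000 0.9000 1.8000 1.8000 0.2000 0.0000 0.0000] k=[7 2 9 11 0 1 0 2 0 0]
t=23: x=[6.5000 3.2000 8.5000 9.7000 1.2000 0.8000 0.3000 1.6000 0.2000 0.0000] k=[3 2 8 8 3 0 0 5 0 0]

0.0453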